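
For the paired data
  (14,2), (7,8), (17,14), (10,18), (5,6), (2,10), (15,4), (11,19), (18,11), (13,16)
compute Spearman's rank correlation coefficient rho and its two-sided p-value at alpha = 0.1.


Step 1: Rank x and y separately (midranks; no ties here).
rank(x): 14->7, 7->3, 17->9, 10->4, 5->2, 2->1, 15->8, 11->5, 18->10, 13->6
rank(y): 2->1, 8->4, 14->7, 18->9, 6->3, 10->5, 4->2, 19->10, 11->6, 16->8
Step 2: d_i = R_x(i) - R_y(i); compute d_i^2.
  (7-1)^2=36, (3-4)^2=1, (9-7)^2=4, (4-9)^2=25, (2-3)^2=1, (1-5)^2=16, (8-2)^2=36, (5-10)^2=25, (10-6)^2=16, (6-8)^2=4
sum(d^2) = 164.
Step 3: rho = 1 - 6*164 / (10*(10^2 - 1)) = 1 - 984/990 = 0.006061.
Step 4: Under H0, t = rho * sqrt((n-2)/(1-rho^2)) = 0.0171 ~ t(8).
Step 5: Two-sided p-value from the t-distribution with 8 df = 0.986743.
Step 6: alpha = 0.1. fail to reject H0.

rho = 0.0061, p = 0.986743, fail to reject H0 at alpha = 0.1.


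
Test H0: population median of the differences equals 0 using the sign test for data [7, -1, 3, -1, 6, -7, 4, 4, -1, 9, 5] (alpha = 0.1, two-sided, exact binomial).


Step 1: Discard zero differences. Original n = 11; n_eff = number of nonzero differences = 11.
Nonzero differences (with sign): +7, -1, +3, -1, +6, -7, +4, +4, -1, +9, +5
Step 2: Count signs: positive = 7, negative = 4.
Step 3: Under H0: P(positive) = 0.5, so the number of positives S ~ Bin(11, 0.5).
Step 4: Two-sided exact p-value = sum of Bin(11,0.5) probabilities at or below the observed probability = 0.548828.
Step 5: alpha = 0.1. fail to reject H0.

n_eff = 11, pos = 7, neg = 4, p = 0.548828, fail to reject H0.


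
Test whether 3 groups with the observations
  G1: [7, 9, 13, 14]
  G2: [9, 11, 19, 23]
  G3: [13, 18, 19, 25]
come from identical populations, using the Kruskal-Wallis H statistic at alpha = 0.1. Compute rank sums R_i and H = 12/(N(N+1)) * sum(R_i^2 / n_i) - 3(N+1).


Step 1: Combine all N = 12 observations and assign midranks.
sorted (value, group, rank): (7,G1,1), (9,G1,2.5), (9,G2,2.5), (11,G2,4), (13,G1,5.5), (13,G3,5.5), (14,G1,7), (18,G3,8), (19,G2,9.5), (19,G3,9.5), (23,G2,11), (25,G3,12)
Step 2: Sum ranks within each group.
R_1 = 16 (n_1 = 4)
R_2 = 27 (n_2 = 4)
R_3 = 35 (n_3 = 4)
Step 3: H = 12/(N(N+1)) * sum(R_i^2/n_i) - 3(N+1)
     = 12/(12*13) * (16^2/4 + 27^2/4 + 35^2/4) - 3*13
     = 0.076923 * 552.5 - 39
     = 3.500000.
Step 4: Ties present; correction factor C = 1 - 18/(12^3 - 12) = 0.989510. Corrected H = 3.500000 / 0.989510 = 3.537102.
Step 5: Under H0, H ~ chi^2(2); p-value = 0.170580.
Step 6: alpha = 0.1. fail to reject H0.

H = 3.5371, df = 2, p = 0.170580, fail to reject H0.


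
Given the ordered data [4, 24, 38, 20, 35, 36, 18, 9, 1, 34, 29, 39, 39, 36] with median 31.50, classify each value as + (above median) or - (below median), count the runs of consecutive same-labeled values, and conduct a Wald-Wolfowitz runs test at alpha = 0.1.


Step 1: Compute median = 31.50; label A = above, B = below.
Labels in order: BBABAABBBABAAA  (n_A = 7, n_B = 7)
Step 2: Count runs R = 8.
Step 3: Under H0 (random ordering), E[R] = 2*n_A*n_B/(n_A+n_B) + 1 = 2*7*7/14 + 1 = 8.0000.
        Var[R] = 2*n_A*n_B*(2*n_A*n_B - n_A - n_B) / ((n_A+n_B)^2 * (n_A+n_B-1)) = 8232/2548 = 3.2308.
        SD[R] = 1.7974.
Step 4: R = E[R], so z = 0 with no continuity correction.
Step 5: Two-sided p-value via normal approximation = 2*(1 - Phi(|z|)) = 1.000000.
Step 6: alpha = 0.1. fail to reject H0.

R = 8, z = 0.0000, p = 1.000000, fail to reject H0.


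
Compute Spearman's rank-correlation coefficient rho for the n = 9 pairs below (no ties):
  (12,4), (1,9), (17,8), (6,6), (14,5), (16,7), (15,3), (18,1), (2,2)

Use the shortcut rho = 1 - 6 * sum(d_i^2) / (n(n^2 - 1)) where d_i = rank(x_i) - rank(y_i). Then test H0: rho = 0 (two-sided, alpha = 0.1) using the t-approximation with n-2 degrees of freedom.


Step 1: Rank x and y separately (midranks; no ties here).
rank(x): 12->4, 1->1, 17->8, 6->3, 14->5, 16->7, 15->6, 18->9, 2->2
rank(y): 4->4, 9->9, 8->8, 6->6, 5->5, 7->7, 3->3, 1->1, 2->2
Step 2: d_i = R_x(i) - R_y(i); compute d_i^2.
  (4-4)^2=0, (1-9)^2=64, (8-8)^2=0, (3-6)^2=9, (5-5)^2=0, (7-7)^2=0, (6-3)^2=9, (9-1)^2=64, (2-2)^2=0
sum(d^2) = 146.
Step 3: rho = 1 - 6*146 / (9*(9^2 - 1)) = 1 - 876/720 = -0.216667.
Step 4: Under H0, t = rho * sqrt((n-2)/(1-rho^2)) = -0.5872 ~ t(7).
Step 5: Two-sided p-value from the t-distribution with 7 df = 0.575515.
Step 6: alpha = 0.1. fail to reject H0.

rho = -0.2167, p = 0.575515, fail to reject H0 at alpha = 0.1.


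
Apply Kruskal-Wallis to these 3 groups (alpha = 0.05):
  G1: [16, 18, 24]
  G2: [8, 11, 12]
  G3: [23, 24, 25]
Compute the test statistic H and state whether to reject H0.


Step 1: Combine all N = 9 observations and assign midranks.
sorted (value, group, rank): (8,G2,1), (11,G2,2), (12,G2,3), (16,G1,4), (18,G1,5), (23,G3,6), (24,G1,7.5), (24,G3,7.5), (25,G3,9)
Step 2: Sum ranks within each group.
R_1 = 16.5 (n_1 = 3)
R_2 = 6 (n_2 = 3)
R_3 = 22.5 (n_3 = 3)
Step 3: H = 12/(N(N+1)) * sum(R_i^2/n_i) - 3(N+1)
     = 12/(9*10) * (16.5^2/3 + 6^2/3 + 22.5^2/3) - 3*10
     = 0.133333 * 271.5 - 30
     = 6.200000.
Step 4: Ties present; correction factor C = 1 - 6/(9^3 - 9) = 0.991667. Corrected H = 6.200000 / 0.991667 = 6.252101.
Step 5: Under H0, H ~ chi^2(2); p-value = 0.043891.
Step 6: alpha = 0.05. reject H0.

H = 6.2521, df = 2, p = 0.043891, reject H0.


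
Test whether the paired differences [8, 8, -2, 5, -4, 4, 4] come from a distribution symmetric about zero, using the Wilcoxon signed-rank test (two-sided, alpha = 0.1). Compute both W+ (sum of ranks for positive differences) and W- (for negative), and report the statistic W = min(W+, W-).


Step 1: Drop any zero differences (none here) and take |d_i|.
|d| = [8, 8, 2, 5, 4, 4, 4]
Step 2: Midrank |d_i| (ties get averaged ranks).
ranks: |8|->6.5, |8|->6.5, |2|->1, |5|->5, |4|->3, |4|->3, |4|->3
Step 3: Attach original signs; sum ranks with positive sign and with negative sign.
W+ = 6.5 + 6.5 + 5 + 3 + 3 = 24
W- = 1 + 3 = 4
(Check: W+ + W- = 28 should equal n(n+1)/2 = 28.)
Step 4: Test statistic W = min(W+, W-) = 4.
Step 5: Ties in |d|, so use the tie-corrected normal approximation.
        E[W] = n(n+1)/4 = 7*8/4 = 14.
        Tie groups: |d|=4 (t=3), |d|=8 (t=2); sum(t^3 - t) = 30.
        Var[W] = n(n+1)(2n+1)/24 - sum(t^3-t)/48 = 840/24 - 30/48 = 34.375.
        z = (W - E[W]) / sqrt(Var[W]) = (4 - 14) / 5.8630 = -1.7056.
        Two-sided p = 2*Phi(z) = 0.088082.
Step 6: alpha = 0.1. reject H0.

W+ = 24, W- = 4, W = min = 4, p = 0.088082, reject H0.


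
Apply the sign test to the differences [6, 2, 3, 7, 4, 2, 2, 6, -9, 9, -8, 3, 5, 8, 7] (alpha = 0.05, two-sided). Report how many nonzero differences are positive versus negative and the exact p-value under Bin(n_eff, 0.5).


Step 1: Discard zero differences. Original n = 15; n_eff = number of nonzero differences = 15.
Nonzero differences (with sign): +6, +2, +3, +7, +4, +2, +2, +6, -9, +9, -8, +3, +5, +8, +7
Step 2: Count signs: positive = 13, negative = 2.
Step 3: Under H0: P(positive) = 0.5, so the number of positives S ~ Bin(15, 0.5).
Step 4: Two-sided exact p-value = sum of Bin(15,0.5) probabilities at or below the observed probability = 0.007385.
Step 5: alpha = 0.05. reject H0.

n_eff = 15, pos = 13, neg = 2, p = 0.007385, reject H0.


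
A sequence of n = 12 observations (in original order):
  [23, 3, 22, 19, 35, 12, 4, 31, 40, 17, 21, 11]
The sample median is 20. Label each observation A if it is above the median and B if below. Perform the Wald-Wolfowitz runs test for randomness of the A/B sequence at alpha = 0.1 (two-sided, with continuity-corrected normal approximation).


Step 1: Compute median = 20; label A = above, B = below.
Labels in order: ABABABBAABAB  (n_A = 6, n_B = 6)
Step 2: Count runs R = 10.
Step 3: Under H0 (random ordering), E[R] = 2*n_A*n_B/(n_A+n_B) + 1 = 2*6*6/12 + 1 = 7.0000.
        Var[R] = 2*n_A*n_B*(2*n_A*n_B - n_A - n_B) / ((n_A+n_B)^2 * (n_A+n_B-1)) = 4320/1584 = 2.7273.
        SD[R] = 1.6514.
Step 4: Continuity-corrected z = (R - 0.5 - E[R]) / SD[R] = (10 - 0.5 - 7.0000) / 1.6514 = 1.5138.
Step 5: Two-sided p-value via normal approximation = 2*(1 - Phi(|z|)) = 0.130070.
Step 6: alpha = 0.1. fail to reject H0.

R = 10, z = 1.5138, p = 0.130070, fail to reject H0.


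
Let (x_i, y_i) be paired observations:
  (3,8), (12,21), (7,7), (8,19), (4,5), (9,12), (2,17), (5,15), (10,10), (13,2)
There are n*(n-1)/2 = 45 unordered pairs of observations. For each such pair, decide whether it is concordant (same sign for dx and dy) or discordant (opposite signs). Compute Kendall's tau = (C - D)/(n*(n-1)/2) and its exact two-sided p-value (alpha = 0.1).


Step 1: Enumerate the 45 unordered pairs (i,j) with i<j and classify each by sign(x_j-x_i) * sign(y_j-y_i).
  (1,2):dx=+9,dy=+13->C; (1,3):dx=+4,dy=-1->D; (1,4):dx=+5,dy=+11->C; (1,5):dx=+1,dy=-3->D
  (1,6):dx=+6,dy=+4->C; (1,7):dx=-1,dy=+9->D; (1,8):dx=+2,dy=+7->C; (1,9):dx=+7,dy=+2->C
  (1,10):dx=+10,dy=-6->D; (2,3):dx=-5,dy=-14->C; (2,4):dx=-4,dy=-2->C; (2,5):dx=-8,dy=-16->C
  (2,6):dx=-3,dy=-9->C; (2,7):dx=-10,dy=-4->C; (2,8):dx=-7,dy=-6->C; (2,9):dx=-2,dy=-11->C
  (2,10):dx=+1,dy=-19->D; (3,4):dx=+1,dy=+12->C; (3,5):dx=-3,dy=-2->C; (3,6):dx=+2,dy=+5->C
  (3,7):dx=-5,dy=+10->D; (3,8):dx=-2,dy=+8->D; (3,9):dx=+3,dy=+3->C; (3,10):dx=+6,dy=-5->D
  (4,5):dx=-4,dy=-14->C; (4,6):dx=+1,dy=-7->D; (4,7):dx=-6,dy=-2->C; (4,8):dx=-3,dy=-4->C
  (4,9):dx=+2,dy=-9->D; (4,10):dx=+5,dy=-17->D; (5,6):dx=+5,dy=+7->C; (5,7):dx=-2,dy=+12->D
  (5,8):dx=+1,dy=+10->C; (5,9):dx=+6,dy=+5->C; (5,10):dx=+9,dy=-3->D; (6,7):dx=-7,dy=+5->D
  (6,8):dx=-4,dy=+3->D; (6,9):dx=+1,dy=-2->D; (6,10):dx=+4,dy=-10->D; (7,8):dx=+3,dy=-2->D
  (7,9):dx=+8,dy=-7->D; (7,10):dx=+11,dy=-15->D; (8,9):dx=+5,dy=-5->D; (8,10):dx=+8,dy=-13->D
  (9,10):dx=+3,dy=-8->D
Step 2: C = 22, D = 23, total pairs = 45.
Step 3: tau = (C - D)/(n(n-1)/2) = (22 - 23)/45 = -0.022222.
Step 4: Exact two-sided p-value (enumerate n! = 3628800 permutations of y under H0): p = 1.000000.
Step 5: alpha = 0.1. fail to reject H0.

tau_b = -0.0222 (C=22, D=23), p = 1.000000, fail to reject H0.


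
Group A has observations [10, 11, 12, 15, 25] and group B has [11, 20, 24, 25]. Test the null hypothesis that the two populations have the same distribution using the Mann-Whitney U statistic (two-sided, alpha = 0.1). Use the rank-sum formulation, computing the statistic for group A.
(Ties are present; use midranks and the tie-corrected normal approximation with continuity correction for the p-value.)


Step 1: Combine and sort all 9 observations; assign midranks.
sorted (value, group): (10,X), (11,X), (11,Y), (12,X), (15,X), (20,Y), (24,Y), (25,X), (25,Y)
ranks: 10->1, 11->2.5, 11->2.5, 12->4, 15->5, 20->6, 24->7, 25->8.5, 25->8.5
Step 2: Rank sum for X: R1 = 1 + 2.5 + 4 + 5 + 8.5 = 21.
Step 3: U_X = R1 - n1(n1+1)/2 = 21 - 5*6/2 = 21 - 15 = 6.
       U_Y = n1*n2 - U_X = 20 - 6 = 14.
Step 4: Ties are present, so use the tie-corrected normal approximation (with continuity correction) for the p-value.
Step 5: p-value = 0.387282; compare to alpha = 0.1. fail to reject H0.

U_X = 6, p = 0.387282, fail to reject H0 at alpha = 0.1.


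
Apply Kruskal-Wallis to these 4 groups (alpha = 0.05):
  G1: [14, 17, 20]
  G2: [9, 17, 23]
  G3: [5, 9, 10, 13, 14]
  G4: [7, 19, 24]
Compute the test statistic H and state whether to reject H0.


Step 1: Combine all N = 14 observations and assign midranks.
sorted (value, group, rank): (5,G3,1), (7,G4,2), (9,G2,3.5), (9,G3,3.5), (10,G3,5), (13,G3,6), (14,G1,7.5), (14,G3,7.5), (17,G1,9.5), (17,G2,9.5), (19,G4,11), (20,G1,12), (23,G2,13), (24,G4,14)
Step 2: Sum ranks within each group.
R_1 = 29 (n_1 = 3)
R_2 = 26 (n_2 = 3)
R_3 = 23 (n_3 = 5)
R_4 = 27 (n_4 = 3)
Step 3: H = 12/(N(N+1)) * sum(R_i^2/n_i) - 3(N+1)
     = 12/(14*15) * (29^2/3 + 26^2/3 + 23^2/5 + 27^2/3) - 3*15
     = 0.057143 * 854.467 - 45
     = 3.826667.
Step 4: Ties present; correction factor C = 1 - 18/(14^3 - 14) = 0.993407. Corrected H = 3.826667 / 0.993407 = 3.852065.
Step 5: Under H0, H ~ chi^2(3); p-value = 0.277888.
Step 6: alpha = 0.05. fail to reject H0.

H = 3.8521, df = 3, p = 0.277888, fail to reject H0.


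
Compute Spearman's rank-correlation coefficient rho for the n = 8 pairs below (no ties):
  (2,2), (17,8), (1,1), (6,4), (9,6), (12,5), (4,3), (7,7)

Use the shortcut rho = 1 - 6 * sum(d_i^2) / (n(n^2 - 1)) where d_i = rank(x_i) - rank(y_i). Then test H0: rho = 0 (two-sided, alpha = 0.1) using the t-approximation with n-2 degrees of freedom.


Step 1: Rank x and y separately (midranks; no ties here).
rank(x): 2->2, 17->8, 1->1, 6->4, 9->6, 12->7, 4->3, 7->5
rank(y): 2->2, 8->8, 1->1, 4->4, 6->6, 5->5, 3->3, 7->7
Step 2: d_i = R_x(i) - R_y(i); compute d_i^2.
  (2-2)^2=0, (8-8)^2=0, (1-1)^2=0, (4-4)^2=0, (6-6)^2=0, (7-5)^2=4, (3-3)^2=0, (5-7)^2=4
sum(d^2) = 8.
Step 3: rho = 1 - 6*8 / (8*(8^2 - 1)) = 1 - 48/504 = 0.904762.
Step 4: Under H0, t = rho * sqrt((n-2)/(1-rho^2)) = 5.2034 ~ t(6).
Step 5: Two-sided p-value from the t-distribution with 6 df = 0.002008.
Step 6: alpha = 0.1. reject H0.

rho = 0.9048, p = 0.002008, reject H0 at alpha = 0.1.


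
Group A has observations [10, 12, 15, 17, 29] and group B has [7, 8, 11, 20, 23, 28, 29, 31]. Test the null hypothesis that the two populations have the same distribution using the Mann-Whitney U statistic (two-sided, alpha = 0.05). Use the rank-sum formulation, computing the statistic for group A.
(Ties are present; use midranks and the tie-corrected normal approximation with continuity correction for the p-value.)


Step 1: Combine and sort all 13 observations; assign midranks.
sorted (value, group): (7,Y), (8,Y), (10,X), (11,Y), (12,X), (15,X), (17,X), (20,Y), (23,Y), (28,Y), (29,X), (29,Y), (31,Y)
ranks: 7->1, 8->2, 10->3, 11->4, 12->5, 15->6, 17->7, 20->8, 23->9, 28->10, 29->11.5, 29->11.5, 31->13
Step 2: Rank sum for X: R1 = 3 + 5 + 6 + 7 + 11.5 = 32.5.
Step 3: U_X = R1 - n1(n1+1)/2 = 32.5 - 5*6/2 = 32.5 - 15 = 17.5.
       U_Y = n1*n2 - U_X = 40 - 17.5 = 22.5.
Step 4: Ties are present, so use the tie-corrected normal approximation (with continuity correction) for the p-value.
Step 5: p-value = 0.769390; compare to alpha = 0.05. fail to reject H0.

U_X = 17.5, p = 0.769390, fail to reject H0 at alpha = 0.05.


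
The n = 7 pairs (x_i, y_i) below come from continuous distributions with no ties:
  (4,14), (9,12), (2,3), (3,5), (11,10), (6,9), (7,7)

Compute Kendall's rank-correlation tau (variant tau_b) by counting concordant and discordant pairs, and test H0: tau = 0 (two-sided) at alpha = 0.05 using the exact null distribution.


Step 1: Enumerate the 21 unordered pairs (i,j) with i<j and classify each by sign(x_j-x_i) * sign(y_j-y_i).
  (1,2):dx=+5,dy=-2->D; (1,3):dx=-2,dy=-11->C; (1,4):dx=-1,dy=-9->C; (1,5):dx=+7,dy=-4->D
  (1,6):dx=+2,dy=-5->D; (1,7):dx=+3,dy=-7->D; (2,3):dx=-7,dy=-9->C; (2,4):dx=-6,dy=-7->C
  (2,5):dx=+2,dy=-2->D; (2,6):dx=-3,dy=-3->C; (2,7):dx=-2,dy=-5->C; (3,4):dx=+1,dy=+2->C
  (3,5):dx=+9,dy=+7->C; (3,6):dx=+4,dy=+6->C; (3,7):dx=+5,dy=+4->C; (4,5):dx=+8,dy=+5->C
  (4,6):dx=+3,dy=+4->C; (4,7):dx=+4,dy=+2->C; (5,6):dx=-5,dy=-1->C; (5,7):dx=-4,dy=-3->C
  (6,7):dx=+1,dy=-2->D
Step 2: C = 15, D = 6, total pairs = 21.
Step 3: tau = (C - D)/(n(n-1)/2) = (15 - 6)/21 = 0.428571.
Step 4: Exact two-sided p-value (enumerate n! = 5040 permutations of y under H0): p = 0.238889.
Step 5: alpha = 0.05. fail to reject H0.

tau_b = 0.4286 (C=15, D=6), p = 0.238889, fail to reject H0.


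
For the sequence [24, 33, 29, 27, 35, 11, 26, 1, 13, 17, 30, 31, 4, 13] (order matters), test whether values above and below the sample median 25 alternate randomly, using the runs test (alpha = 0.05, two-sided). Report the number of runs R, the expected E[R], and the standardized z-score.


Step 1: Compute median = 25; label A = above, B = below.
Labels in order: BAAAABABBBAABB  (n_A = 7, n_B = 7)
Step 2: Count runs R = 7.
Step 3: Under H0 (random ordering), E[R] = 2*n_A*n_B/(n_A+n_B) + 1 = 2*7*7/14 + 1 = 8.0000.
        Var[R] = 2*n_A*n_B*(2*n_A*n_B - n_A - n_B) / ((n_A+n_B)^2 * (n_A+n_B-1)) = 8232/2548 = 3.2308.
        SD[R] = 1.7974.
Step 4: Continuity-corrected z = (R + 0.5 - E[R]) / SD[R] = (7 + 0.5 - 8.0000) / 1.7974 = -0.2782.
Step 5: Two-sided p-value via normal approximation = 2*(1 - Phi(|z|)) = 0.780879.
Step 6: alpha = 0.05. fail to reject H0.

R = 7, z = -0.2782, p = 0.780879, fail to reject H0.


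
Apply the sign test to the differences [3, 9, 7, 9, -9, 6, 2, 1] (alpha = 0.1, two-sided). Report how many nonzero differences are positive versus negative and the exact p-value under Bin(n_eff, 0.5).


Step 1: Discard zero differences. Original n = 8; n_eff = number of nonzero differences = 8.
Nonzero differences (with sign): +3, +9, +7, +9, -9, +6, +2, +1
Step 2: Count signs: positive = 7, negative = 1.
Step 3: Under H0: P(positive) = 0.5, so the number of positives S ~ Bin(8, 0.5).
Step 4: Two-sided exact p-value = sum of Bin(8,0.5) probabilities at or below the observed probability = 0.070312.
Step 5: alpha = 0.1. reject H0.

n_eff = 8, pos = 7, neg = 1, p = 0.070312, reject H0.


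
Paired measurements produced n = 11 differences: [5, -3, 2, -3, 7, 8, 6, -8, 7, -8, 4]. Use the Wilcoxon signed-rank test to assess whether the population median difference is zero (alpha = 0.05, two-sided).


Step 1: Drop any zero differences (none here) and take |d_i|.
|d| = [5, 3, 2, 3, 7, 8, 6, 8, 7, 8, 4]
Step 2: Midrank |d_i| (ties get averaged ranks).
ranks: |5|->5, |3|->2.5, |2|->1, |3|->2.5, |7|->7.5, |8|->10, |6|->6, |8|->10, |7|->7.5, |8|->10, |4|->4
Step 3: Attach original signs; sum ranks with positive sign and with negative sign.
W+ = 5 + 1 + 7.5 + 10 + 6 + 7.5 + 4 = 41
W- = 2.5 + 2.5 + 10 + 10 = 25
(Check: W+ + W- = 66 should equal n(n+1)/2 = 66.)
Step 4: Test statistic W = min(W+, W-) = 25.
Step 5: Ties in |d|, so use the tie-corrected normal approximation.
        E[W] = n(n+1)/4 = 11*12/4 = 33.
        Tie groups: |d|=3 (t=2), |d|=7 (t=2), |d|=8 (t=3); sum(t^3 - t) = 36.
        Var[W] = n(n+1)(2n+1)/24 - sum(t^3-t)/48 = 3036/24 - 36/48 = 125.75.
        z = (W - E[W]) / sqrt(Var[W]) = (25 - 33) / 11.2138 = -0.7134.
        Two-sided p = 2*Phi(z) = 0.475595.
Step 6: alpha = 0.05. fail to reject H0.

W+ = 41, W- = 25, W = min = 25, p = 0.475595, fail to reject H0.


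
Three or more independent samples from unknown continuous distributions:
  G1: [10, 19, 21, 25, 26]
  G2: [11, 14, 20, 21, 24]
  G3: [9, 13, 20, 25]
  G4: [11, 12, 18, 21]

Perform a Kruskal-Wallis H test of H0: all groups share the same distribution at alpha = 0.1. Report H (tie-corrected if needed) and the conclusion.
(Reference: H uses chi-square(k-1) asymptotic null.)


Step 1: Combine all N = 18 observations and assign midranks.
sorted (value, group, rank): (9,G3,1), (10,G1,2), (11,G2,3.5), (11,G4,3.5), (12,G4,5), (13,G3,6), (14,G2,7), (18,G4,8), (19,G1,9), (20,G2,10.5), (20,G3,10.5), (21,G1,13), (21,G2,13), (21,G4,13), (24,G2,15), (25,G1,16.5), (25,G3,16.5), (26,G1,18)
Step 2: Sum ranks within each group.
R_1 = 58.5 (n_1 = 5)
R_2 = 49 (n_2 = 5)
R_3 = 34 (n_3 = 4)
R_4 = 29.5 (n_4 = 4)
Step 3: H = 12/(N(N+1)) * sum(R_i^2/n_i) - 3(N+1)
     = 12/(18*19) * (58.5^2/5 + 49^2/5 + 34^2/4 + 29.5^2/4) - 3*19
     = 0.035088 * 1671.21 - 57
     = 1.639035.
Step 4: Ties present; correction factor C = 1 - 42/(18^3 - 18) = 0.992776. Corrected H = 1.639035 / 0.992776 = 1.650962.
Step 5: Under H0, H ~ chi^2(3); p-value = 0.647891.
Step 6: alpha = 0.1. fail to reject H0.

H = 1.6510, df = 3, p = 0.647891, fail to reject H0.


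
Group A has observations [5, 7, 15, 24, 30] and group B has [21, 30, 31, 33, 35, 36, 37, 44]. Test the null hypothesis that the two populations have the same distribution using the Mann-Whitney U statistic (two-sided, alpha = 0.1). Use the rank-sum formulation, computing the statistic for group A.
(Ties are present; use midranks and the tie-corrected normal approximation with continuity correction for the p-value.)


Step 1: Combine and sort all 13 observations; assign midranks.
sorted (value, group): (5,X), (7,X), (15,X), (21,Y), (24,X), (30,X), (30,Y), (31,Y), (33,Y), (35,Y), (36,Y), (37,Y), (44,Y)
ranks: 5->1, 7->2, 15->3, 21->4, 24->5, 30->6.5, 30->6.5, 31->8, 33->9, 35->10, 36->11, 37->12, 44->13
Step 2: Rank sum for X: R1 = 1 + 2 + 3 + 5 + 6.5 = 17.5.
Step 3: U_X = R1 - n1(n1+1)/2 = 17.5 - 5*6/2 = 17.5 - 15 = 2.5.
       U_Y = n1*n2 - U_X = 40 - 2.5 = 37.5.
Step 4: Ties are present, so use the tie-corrected normal approximation (with continuity correction) for the p-value.
Step 5: p-value = 0.012704; compare to alpha = 0.1. reject H0.

U_X = 2.5, p = 0.012704, reject H0 at alpha = 0.1.


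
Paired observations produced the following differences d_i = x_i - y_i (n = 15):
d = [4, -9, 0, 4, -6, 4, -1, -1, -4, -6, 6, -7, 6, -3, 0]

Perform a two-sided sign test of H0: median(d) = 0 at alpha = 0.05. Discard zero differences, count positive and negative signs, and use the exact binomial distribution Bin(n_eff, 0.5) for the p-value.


Step 1: Discard zero differences. Original n = 15; n_eff = number of nonzero differences = 13.
Nonzero differences (with sign): +4, -9, +4, -6, +4, -1, -1, -4, -6, +6, -7, +6, -3
Step 2: Count signs: positive = 5, negative = 8.
Step 3: Under H0: P(positive) = 0.5, so the number of positives S ~ Bin(13, 0.5).
Step 4: Two-sided exact p-value = sum of Bin(13,0.5) probabilities at or below the observed probability = 0.581055.
Step 5: alpha = 0.05. fail to reject H0.

n_eff = 13, pos = 5, neg = 8, p = 0.581055, fail to reject H0.


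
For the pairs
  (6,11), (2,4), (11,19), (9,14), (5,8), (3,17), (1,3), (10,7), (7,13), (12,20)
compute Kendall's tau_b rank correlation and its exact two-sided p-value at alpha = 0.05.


Step 1: Enumerate the 45 unordered pairs (i,j) with i<j and classify each by sign(x_j-x_i) * sign(y_j-y_i).
  (1,2):dx=-4,dy=-7->C; (1,3):dx=+5,dy=+8->C; (1,4):dx=+3,dy=+3->C; (1,5):dx=-1,dy=-3->C
  (1,6):dx=-3,dy=+6->D; (1,7):dx=-5,dy=-8->C; (1,8):dx=+4,dy=-4->D; (1,9):dx=+1,dy=+2->C
  (1,10):dx=+6,dy=+9->C; (2,3):dx=+9,dy=+15->C; (2,4):dx=+7,dy=+10->C; (2,5):dx=+3,dy=+4->C
  (2,6):dx=+1,dy=+13->C; (2,7):dx=-1,dy=-1->C; (2,8):dx=+8,dy=+3->C; (2,9):dx=+5,dy=+9->C
  (2,10):dx=+10,dy=+16->C; (3,4):dx=-2,dy=-5->C; (3,5):dx=-6,dy=-11->C; (3,6):dx=-8,dy=-2->C
  (3,7):dx=-10,dy=-16->C; (3,8):dx=-1,dy=-12->C; (3,9):dx=-4,dy=-6->C; (3,10):dx=+1,dy=+1->C
  (4,5):dx=-4,dy=-6->C; (4,6):dx=-6,dy=+3->D; (4,7):dx=-8,dy=-11->C; (4,8):dx=+1,dy=-7->D
  (4,9):dx=-2,dy=-1->C; (4,10):dx=+3,dy=+6->C; (5,6):dx=-2,dy=+9->D; (5,7):dx=-4,dy=-5->C
  (5,8):dx=+5,dy=-1->D; (5,9):dx=+2,dy=+5->C; (5,10):dx=+7,dy=+12->C; (6,7):dx=-2,dy=-14->C
  (6,8):dx=+7,dy=-10->D; (6,9):dx=+4,dy=-4->D; (6,10):dx=+9,dy=+3->C; (7,8):dx=+9,dy=+4->C
  (7,9):dx=+6,dy=+10->C; (7,10):dx=+11,dy=+17->C; (8,9):dx=-3,dy=+6->D; (8,10):dx=+2,dy=+13->C
  (9,10):dx=+5,dy=+7->C
Step 2: C = 36, D = 9, total pairs = 45.
Step 3: tau = (C - D)/(n(n-1)/2) = (36 - 9)/45 = 0.600000.
Step 4: Exact two-sided p-value (enumerate n! = 3628800 permutations of y under H0): p = 0.016666.
Step 5: alpha = 0.05. reject H0.

tau_b = 0.6000 (C=36, D=9), p = 0.016666, reject H0.


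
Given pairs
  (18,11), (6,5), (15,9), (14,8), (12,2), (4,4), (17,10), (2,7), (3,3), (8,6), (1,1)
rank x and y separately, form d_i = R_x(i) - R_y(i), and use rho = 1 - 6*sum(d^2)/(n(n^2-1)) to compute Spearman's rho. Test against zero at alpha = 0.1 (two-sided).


Step 1: Rank x and y separately (midranks; no ties here).
rank(x): 18->11, 6->5, 15->9, 14->8, 12->7, 4->4, 17->10, 2->2, 3->3, 8->6, 1->1
rank(y): 11->11, 5->5, 9->9, 8->8, 2->2, 4->4, 10->10, 7->7, 3->3, 6->6, 1->1
Step 2: d_i = R_x(i) - R_y(i); compute d_i^2.
  (11-11)^2=0, (5-5)^2=0, (9-9)^2=0, (8-8)^2=0, (7-2)^2=25, (4-4)^2=0, (10-10)^2=0, (2-7)^2=25, (3-3)^2=0, (6-6)^2=0, (1-1)^2=0
sum(d^2) = 50.
Step 3: rho = 1 - 6*50 / (11*(11^2 - 1)) = 1 - 300/1320 = 0.772727.
Step 4: Under H0, t = rho * sqrt((n-2)/(1-rho^2)) = 3.6522 ~ t(9).
Step 5: Two-sided p-value from the t-distribution with 9 df = 0.005299.
Step 6: alpha = 0.1. reject H0.

rho = 0.7727, p = 0.005299, reject H0 at alpha = 0.1.


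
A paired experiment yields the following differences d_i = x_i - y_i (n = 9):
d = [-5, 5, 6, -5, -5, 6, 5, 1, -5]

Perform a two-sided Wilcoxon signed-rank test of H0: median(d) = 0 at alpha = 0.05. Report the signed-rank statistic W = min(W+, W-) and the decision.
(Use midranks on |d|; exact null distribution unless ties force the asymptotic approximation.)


Step 1: Drop any zero differences (none here) and take |d_i|.
|d| = [5, 5, 6, 5, 5, 6, 5, 1, 5]
Step 2: Midrank |d_i| (ties get averaged ranks).
ranks: |5|->4.5, |5|->4.5, |6|->8.5, |5|->4.5, |5|->4.5, |6|->8.5, |5|->4.5, |1|->1, |5|->4.5
Step 3: Attach original signs; sum ranks with positive sign and with negative sign.
W+ = 4.5 + 8.5 + 8.5 + 4.5 + 1 = 27
W- = 4.5 + 4.5 + 4.5 + 4.5 = 18
(Check: W+ + W- = 45 should equal n(n+1)/2 = 45.)
Step 4: Test statistic W = min(W+, W-) = 18.
Step 5: Ties in |d|, so use the tie-corrected normal approximation.
        E[W] = n(n+1)/4 = 9*10/4 = 22.5.
        Tie groups: |d|=5 (t=6), |d|=6 (t=2); sum(t^3 - t) = 216.
        Var[W] = n(n+1)(2n+1)/24 - sum(t^3-t)/48 = 1710/24 - 216/48 = 66.75.
        z = (W - E[W]) / sqrt(Var[W]) = (18 - 22.5) / 8.1701 = -0.5508.
        Two-sided p = 2*Phi(z) = 0.581777.
Step 6: alpha = 0.05. fail to reject H0.

W+ = 27, W- = 18, W = min = 18, p = 0.581777, fail to reject H0.


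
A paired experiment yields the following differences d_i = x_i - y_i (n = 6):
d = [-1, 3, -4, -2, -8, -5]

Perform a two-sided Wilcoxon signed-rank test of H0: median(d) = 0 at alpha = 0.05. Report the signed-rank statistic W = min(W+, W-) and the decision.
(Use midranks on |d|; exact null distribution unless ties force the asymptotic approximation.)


Step 1: Drop any zero differences (none here) and take |d_i|.
|d| = [1, 3, 4, 2, 8, 5]
Step 2: Midrank |d_i| (ties get averaged ranks).
ranks: |1|->1, |3|->3, |4|->4, |2|->2, |8|->6, |5|->5
Step 3: Attach original signs; sum ranks with positive sign and with negative sign.
W+ = 3 = 3
W- = 1 + 4 + 2 + 6 + 5 = 18
(Check: W+ + W- = 21 should equal n(n+1)/2 = 21.)
Step 4: Test statistic W = min(W+, W-) = 3.
Step 5: No ties, so the exact null distribution over the 2^6 = 64 sign assignments gives the two-sided p-value = 0.156250.
Step 6: alpha = 0.05. fail to reject H0.

W+ = 3, W- = 18, W = min = 3, p = 0.156250, fail to reject H0.


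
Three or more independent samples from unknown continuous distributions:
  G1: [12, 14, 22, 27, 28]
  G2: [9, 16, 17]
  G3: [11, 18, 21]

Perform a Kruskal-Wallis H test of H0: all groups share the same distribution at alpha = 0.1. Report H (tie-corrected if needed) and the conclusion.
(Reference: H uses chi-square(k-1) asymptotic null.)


Step 1: Combine all N = 11 observations and assign midranks.
sorted (value, group, rank): (9,G2,1), (11,G3,2), (12,G1,3), (14,G1,4), (16,G2,5), (17,G2,6), (18,G3,7), (21,G3,8), (22,G1,9), (27,G1,10), (28,G1,11)
Step 2: Sum ranks within each group.
R_1 = 37 (n_1 = 5)
R_2 = 12 (n_2 = 3)
R_3 = 17 (n_3 = 3)
Step 3: H = 12/(N(N+1)) * sum(R_i^2/n_i) - 3(N+1)
     = 12/(11*12) * (37^2/5 + 12^2/3 + 17^2/3) - 3*12
     = 0.090909 * 418.133 - 36
     = 2.012121.
Step 4: No ties, so H is used without correction.
Step 5: Under H0, H ~ chi^2(2); p-value = 0.365657.
Step 6: alpha = 0.1. fail to reject H0.

H = 2.0121, df = 2, p = 0.365657, fail to reject H0.


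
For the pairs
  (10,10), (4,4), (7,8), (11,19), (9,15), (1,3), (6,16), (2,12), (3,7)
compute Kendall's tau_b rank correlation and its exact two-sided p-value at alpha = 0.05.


Step 1: Enumerate the 36 unordered pairs (i,j) with i<j and classify each by sign(x_j-x_i) * sign(y_j-y_i).
  (1,2):dx=-6,dy=-6->C; (1,3):dx=-3,dy=-2->C; (1,4):dx=+1,dy=+9->C; (1,5):dx=-1,dy=+5->D
  (1,6):dx=-9,dy=-7->C; (1,7):dx=-4,dy=+6->D; (1,8):dx=-8,dy=+2->D; (1,9):dx=-7,dy=-3->C
  (2,3):dx=+3,dy=+4->C; (2,4):dx=+7,dy=+15->C; (2,5):dx=+5,dy=+11->C; (2,6):dx=-3,dy=-1->C
  (2,7):dx=+2,dy=+12->C; (2,8):dx=-2,dy=+8->D; (2,9):dx=-1,dy=+3->D; (3,4):dx=+4,dy=+11->C
  (3,5):dx=+2,dy=+7->C; (3,6):dx=-6,dy=-5->C; (3,7):dx=-1,dy=+8->D; (3,8):dx=-5,dy=+4->D
  (3,9):dx=-4,dy=-1->C; (4,5):dx=-2,dy=-4->C; (4,6):dx=-10,dy=-16->C; (4,7):dx=-5,dy=-3->C
  (4,8):dx=-9,dy=-7->C; (4,9):dx=-8,dy=-12->C; (5,6):dx=-8,dy=-12->C; (5,7):dx=-3,dy=+1->D
  (5,8):dx=-7,dy=-3->C; (5,9):dx=-6,dy=-8->C; (6,7):dx=+5,dy=+13->C; (6,8):dx=+1,dy=+9->C
  (6,9):dx=+2,dy=+4->C; (7,8):dx=-4,dy=-4->C; (7,9):dx=-3,dy=-9->C; (8,9):dx=+1,dy=-5->D
Step 2: C = 27, D = 9, total pairs = 36.
Step 3: tau = (C - D)/(n(n-1)/2) = (27 - 9)/36 = 0.500000.
Step 4: Exact two-sided p-value (enumerate n! = 362880 permutations of y under H0): p = 0.075176.
Step 5: alpha = 0.05. fail to reject H0.

tau_b = 0.5000 (C=27, D=9), p = 0.075176, fail to reject H0.


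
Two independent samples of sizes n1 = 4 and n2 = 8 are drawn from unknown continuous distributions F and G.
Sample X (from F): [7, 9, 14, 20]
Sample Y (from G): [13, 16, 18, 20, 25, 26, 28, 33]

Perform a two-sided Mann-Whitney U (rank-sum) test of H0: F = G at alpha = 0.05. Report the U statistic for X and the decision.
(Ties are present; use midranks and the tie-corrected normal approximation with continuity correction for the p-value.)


Step 1: Combine and sort all 12 observations; assign midranks.
sorted (value, group): (7,X), (9,X), (13,Y), (14,X), (16,Y), (18,Y), (20,X), (20,Y), (25,Y), (26,Y), (28,Y), (33,Y)
ranks: 7->1, 9->2, 13->3, 14->4, 16->5, 18->6, 20->7.5, 20->7.5, 25->9, 26->10, 28->11, 33->12
Step 2: Rank sum for X: R1 = 1 + 2 + 4 + 7.5 = 14.5.
Step 3: U_X = R1 - n1(n1+1)/2 = 14.5 - 4*5/2 = 14.5 - 10 = 4.5.
       U_Y = n1*n2 - U_X = 32 - 4.5 = 27.5.
Step 4: Ties are present, so use the tie-corrected normal approximation (with continuity correction) for the p-value.
Step 5: p-value = 0.061271; compare to alpha = 0.05. fail to reject H0.

U_X = 4.5, p = 0.061271, fail to reject H0 at alpha = 0.05.


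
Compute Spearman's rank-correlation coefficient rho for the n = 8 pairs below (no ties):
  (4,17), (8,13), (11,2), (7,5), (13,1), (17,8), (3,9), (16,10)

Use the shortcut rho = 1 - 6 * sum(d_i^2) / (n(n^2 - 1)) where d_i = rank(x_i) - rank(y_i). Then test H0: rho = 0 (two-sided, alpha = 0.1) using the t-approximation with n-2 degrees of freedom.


Step 1: Rank x and y separately (midranks; no ties here).
rank(x): 4->2, 8->4, 11->5, 7->3, 13->6, 17->8, 3->1, 16->7
rank(y): 17->8, 13->7, 2->2, 5->3, 1->1, 8->4, 9->5, 10->6
Step 2: d_i = R_x(i) - R_y(i); compute d_i^2.
  (2-8)^2=36, (4-7)^2=9, (5-2)^2=9, (3-3)^2=0, (6-1)^2=25, (8-4)^2=16, (1-5)^2=16, (7-6)^2=1
sum(d^2) = 112.
Step 3: rho = 1 - 6*112 / (8*(8^2 - 1)) = 1 - 672/504 = -0.333333.
Step 4: Under H0, t = rho * sqrt((n-2)/(1-rho^2)) = -0.8660 ~ t(6).
Step 5: Two-sided p-value from the t-distribution with 6 df = 0.419753.
Step 6: alpha = 0.1. fail to reject H0.

rho = -0.3333, p = 0.419753, fail to reject H0 at alpha = 0.1.


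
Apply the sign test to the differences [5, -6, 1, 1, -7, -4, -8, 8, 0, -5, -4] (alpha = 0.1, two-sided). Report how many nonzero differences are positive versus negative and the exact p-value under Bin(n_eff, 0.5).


Step 1: Discard zero differences. Original n = 11; n_eff = number of nonzero differences = 10.
Nonzero differences (with sign): +5, -6, +1, +1, -7, -4, -8, +8, -5, -4
Step 2: Count signs: positive = 4, negative = 6.
Step 3: Under H0: P(positive) = 0.5, so the number of positives S ~ Bin(10, 0.5).
Step 4: Two-sided exact p-value = sum of Bin(10,0.5) probabilities at or below the observed probability = 0.753906.
Step 5: alpha = 0.1. fail to reject H0.

n_eff = 10, pos = 4, neg = 6, p = 0.753906, fail to reject H0.


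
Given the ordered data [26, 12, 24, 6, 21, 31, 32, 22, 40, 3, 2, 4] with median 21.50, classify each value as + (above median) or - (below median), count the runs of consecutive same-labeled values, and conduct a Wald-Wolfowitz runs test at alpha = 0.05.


Step 1: Compute median = 21.50; label A = above, B = below.
Labels in order: ABABBAAAABBB  (n_A = 6, n_B = 6)
Step 2: Count runs R = 6.
Step 3: Under H0 (random ordering), E[R] = 2*n_A*n_B/(n_A+n_B) + 1 = 2*6*6/12 + 1 = 7.0000.
        Var[R] = 2*n_A*n_B*(2*n_A*n_B - n_A - n_B) / ((n_A+n_B)^2 * (n_A+n_B-1)) = 4320/1584 = 2.7273.
        SD[R] = 1.6514.
Step 4: Continuity-corrected z = (R + 0.5 - E[R]) / SD[R] = (6 + 0.5 - 7.0000) / 1.6514 = -0.3028.
Step 5: Two-sided p-value via normal approximation = 2*(1 - Phi(|z|)) = 0.762069.
Step 6: alpha = 0.05. fail to reject H0.

R = 6, z = -0.3028, p = 0.762069, fail to reject H0.


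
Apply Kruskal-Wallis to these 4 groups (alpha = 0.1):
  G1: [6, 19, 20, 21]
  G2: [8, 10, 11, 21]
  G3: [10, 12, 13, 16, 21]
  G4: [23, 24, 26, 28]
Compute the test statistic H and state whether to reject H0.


Step 1: Combine all N = 17 observations and assign midranks.
sorted (value, group, rank): (6,G1,1), (8,G2,2), (10,G2,3.5), (10,G3,3.5), (11,G2,5), (12,G3,6), (13,G3,7), (16,G3,8), (19,G1,9), (20,G1,10), (21,G1,12), (21,G2,12), (21,G3,12), (23,G4,14), (24,G4,15), (26,G4,16), (28,G4,17)
Step 2: Sum ranks within each group.
R_1 = 32 (n_1 = 4)
R_2 = 22.5 (n_2 = 4)
R_3 = 36.5 (n_3 = 5)
R_4 = 62 (n_4 = 4)
Step 3: H = 12/(N(N+1)) * sum(R_i^2/n_i) - 3(N+1)
     = 12/(17*18) * (32^2/4 + 22.5^2/4 + 36.5^2/5 + 62^2/4) - 3*18
     = 0.039216 * 1610.01 - 54
     = 9.137745.
Step 4: Ties present; correction factor C = 1 - 30/(17^3 - 17) = 0.993873. Corrected H = 9.137745 / 0.993873 = 9.194081.
Step 5: Under H0, H ~ chi^2(3); p-value = 0.026819.
Step 6: alpha = 0.1. reject H0.

H = 9.1941, df = 3, p = 0.026819, reject H0.


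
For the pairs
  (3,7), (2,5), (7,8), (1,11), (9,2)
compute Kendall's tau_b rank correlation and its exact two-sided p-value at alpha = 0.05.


Step 1: Enumerate the 10 unordered pairs (i,j) with i<j and classify each by sign(x_j-x_i) * sign(y_j-y_i).
  (1,2):dx=-1,dy=-2->C; (1,3):dx=+4,dy=+1->C; (1,4):dx=-2,dy=+4->D; (1,5):dx=+6,dy=-5->D
  (2,3):dx=+5,dy=+3->C; (2,4):dx=-1,dy=+6->D; (2,5):dx=+7,dy=-3->D; (3,4):dx=-6,dy=+3->D
  (3,5):dx=+2,dy=-6->D; (4,5):dx=+8,dy=-9->D
Step 2: C = 3, D = 7, total pairs = 10.
Step 3: tau = (C - D)/(n(n-1)/2) = (3 - 7)/10 = -0.400000.
Step 4: Exact two-sided p-value (enumerate n! = 120 permutations of y under H0): p = 0.483333.
Step 5: alpha = 0.05. fail to reject H0.

tau_b = -0.4000 (C=3, D=7), p = 0.483333, fail to reject H0.


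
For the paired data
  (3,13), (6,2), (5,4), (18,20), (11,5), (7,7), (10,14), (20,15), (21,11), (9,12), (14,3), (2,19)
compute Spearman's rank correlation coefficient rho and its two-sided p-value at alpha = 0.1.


Step 1: Rank x and y separately (midranks; no ties here).
rank(x): 3->2, 6->4, 5->3, 18->10, 11->8, 7->5, 10->7, 20->11, 21->12, 9->6, 14->9, 2->1
rank(y): 13->8, 2->1, 4->3, 20->12, 5->4, 7->5, 14->9, 15->10, 11->6, 12->7, 3->2, 19->11
Step 2: d_i = R_x(i) - R_y(i); compute d_i^2.
  (2-8)^2=36, (4-1)^2=9, (3-3)^2=0, (10-12)^2=4, (8-4)^2=16, (5-5)^2=0, (7-9)^2=4, (11-10)^2=1, (12-6)^2=36, (6-7)^2=1, (9-2)^2=49, (1-11)^2=100
sum(d^2) = 256.
Step 3: rho = 1 - 6*256 / (12*(12^2 - 1)) = 1 - 1536/1716 = 0.104895.
Step 4: Under H0, t = rho * sqrt((n-2)/(1-rho^2)) = 0.3335 ~ t(10).
Step 5: Two-sided p-value from the t-distribution with 10 df = 0.745609.
Step 6: alpha = 0.1. fail to reject H0.

rho = 0.1049, p = 0.745609, fail to reject H0 at alpha = 0.1.


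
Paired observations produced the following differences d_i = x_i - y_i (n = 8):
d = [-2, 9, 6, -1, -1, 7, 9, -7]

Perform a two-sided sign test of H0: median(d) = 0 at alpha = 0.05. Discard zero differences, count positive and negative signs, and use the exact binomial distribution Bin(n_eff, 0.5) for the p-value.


Step 1: Discard zero differences. Original n = 8; n_eff = number of nonzero differences = 8.
Nonzero differences (with sign): -2, +9, +6, -1, -1, +7, +9, -7
Step 2: Count signs: positive = 4, negative = 4.
Step 3: Under H0: P(positive) = 0.5, so the number of positives S ~ Bin(8, 0.5).
Step 4: Two-sided exact p-value = sum of Bin(8,0.5) probabilities at or below the observed probability = 1.000000.
Step 5: alpha = 0.05. fail to reject H0.

n_eff = 8, pos = 4, neg = 4, p = 1.000000, fail to reject H0.


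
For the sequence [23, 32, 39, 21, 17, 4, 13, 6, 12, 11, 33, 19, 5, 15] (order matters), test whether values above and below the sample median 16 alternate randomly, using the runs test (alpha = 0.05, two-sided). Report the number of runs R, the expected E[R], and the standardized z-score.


Step 1: Compute median = 16; label A = above, B = below.
Labels in order: AAAAABBBBBAABB  (n_A = 7, n_B = 7)
Step 2: Count runs R = 4.
Step 3: Under H0 (random ordering), E[R] = 2*n_A*n_B/(n_A+n_B) + 1 = 2*7*7/14 + 1 = 8.0000.
        Var[R] = 2*n_A*n_B*(2*n_A*n_B - n_A - n_B) / ((n_A+n_B)^2 * (n_A+n_B-1)) = 8232/2548 = 3.2308.
        SD[R] = 1.7974.
Step 4: Continuity-corrected z = (R + 0.5 - E[R]) / SD[R] = (4 + 0.5 - 8.0000) / 1.7974 = -1.9472.
Step 5: Two-sided p-value via normal approximation = 2*(1 - Phi(|z|)) = 0.051508.
Step 6: alpha = 0.05. fail to reject H0.

R = 4, z = -1.9472, p = 0.051508, fail to reject H0.


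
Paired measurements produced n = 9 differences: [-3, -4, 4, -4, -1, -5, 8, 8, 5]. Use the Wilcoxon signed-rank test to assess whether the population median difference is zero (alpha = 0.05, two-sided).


Step 1: Drop any zero differences (none here) and take |d_i|.
|d| = [3, 4, 4, 4, 1, 5, 8, 8, 5]
Step 2: Midrank |d_i| (ties get averaged ranks).
ranks: |3|->2, |4|->4, |4|->4, |4|->4, |1|->1, |5|->6.5, |8|->8.5, |8|->8.5, |5|->6.5
Step 3: Attach original signs; sum ranks with positive sign and with negative sign.
W+ = 4 + 8.5 + 8.5 + 6.5 = 27.5
W- = 2 + 4 + 4 + 1 + 6.5 = 17.5
(Check: W+ + W- = 45 should equal n(n+1)/2 = 45.)
Step 4: Test statistic W = min(W+, W-) = 17.5.
Step 5: Ties in |d|, so use the tie-corrected normal approximation.
        E[W] = n(n+1)/4 = 9*10/4 = 22.5.
        Tie groups: |d|=4 (t=3), |d|=5 (t=2), |d|=8 (t=2); sum(t^3 - t) = 36.
        Var[W] = n(n+1)(2n+1)/24 - sum(t^3-t)/48 = 1710/24 - 36/48 = 70.5.
        z = (W - E[W]) / sqrt(Var[W]) = (17.5 - 22.5) / 8.3964 = -0.5955.
        Two-sided p = 2*Phi(z) = 0.551515.
Step 6: alpha = 0.05. fail to reject H0.

W+ = 27.5, W- = 17.5, W = min = 17.5, p = 0.551515, fail to reject H0.


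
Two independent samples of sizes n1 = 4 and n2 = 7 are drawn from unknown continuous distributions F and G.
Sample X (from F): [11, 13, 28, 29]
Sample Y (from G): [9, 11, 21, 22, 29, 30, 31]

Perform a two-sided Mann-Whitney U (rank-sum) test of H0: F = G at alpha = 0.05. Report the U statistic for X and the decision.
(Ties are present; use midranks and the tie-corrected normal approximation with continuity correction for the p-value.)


Step 1: Combine and sort all 11 observations; assign midranks.
sorted (value, group): (9,Y), (11,X), (11,Y), (13,X), (21,Y), (22,Y), (28,X), (29,X), (29,Y), (30,Y), (31,Y)
ranks: 9->1, 11->2.5, 11->2.5, 13->4, 21->5, 22->6, 28->7, 29->8.5, 29->8.5, 30->10, 31->11
Step 2: Rank sum for X: R1 = 2.5 + 4 + 7 + 8.5 = 22.
Step 3: U_X = R1 - n1(n1+1)/2 = 22 - 4*5/2 = 22 - 10 = 12.
       U_Y = n1*n2 - U_X = 28 - 12 = 16.
Step 4: Ties are present, so use the tie-corrected normal approximation (with continuity correction) for the p-value.
Step 5: p-value = 0.775820; compare to alpha = 0.05. fail to reject H0.

U_X = 12, p = 0.775820, fail to reject H0 at alpha = 0.05.


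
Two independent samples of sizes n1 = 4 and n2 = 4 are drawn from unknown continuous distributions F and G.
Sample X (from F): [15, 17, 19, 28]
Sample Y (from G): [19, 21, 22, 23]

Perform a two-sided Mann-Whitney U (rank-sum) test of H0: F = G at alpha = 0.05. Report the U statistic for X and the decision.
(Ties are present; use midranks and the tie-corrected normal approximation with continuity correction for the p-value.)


Step 1: Combine and sort all 8 observations; assign midranks.
sorted (value, group): (15,X), (17,X), (19,X), (19,Y), (21,Y), (22,Y), (23,Y), (28,X)
ranks: 15->1, 17->2, 19->3.5, 19->3.5, 21->5, 22->6, 23->7, 28->8
Step 2: Rank sum for X: R1 = 1 + 2 + 3.5 + 8 = 14.5.
Step 3: U_X = R1 - n1(n1+1)/2 = 14.5 - 4*5/2 = 14.5 - 10 = 4.5.
       U_Y = n1*n2 - U_X = 16 - 4.5 = 11.5.
Step 4: Ties are present, so use the tie-corrected normal approximation (with continuity correction) for the p-value.
Step 5: p-value = 0.383630; compare to alpha = 0.05. fail to reject H0.

U_X = 4.5, p = 0.383630, fail to reject H0 at alpha = 0.05.
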